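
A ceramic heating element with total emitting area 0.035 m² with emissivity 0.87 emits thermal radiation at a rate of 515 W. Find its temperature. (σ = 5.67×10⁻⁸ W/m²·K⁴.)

T ≈ 739 K

From P = εσAT⁴, T = (P / εσA)^(1/4) = (515 / (0.87 × 5.67×10⁻⁸ × 0.0350))^(1/4).
T = (2.98×10^11)^(1/4) = 739 K.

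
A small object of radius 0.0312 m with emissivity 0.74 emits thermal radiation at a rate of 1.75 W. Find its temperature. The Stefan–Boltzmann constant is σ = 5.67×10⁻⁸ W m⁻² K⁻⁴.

T ≈ 242 K

A = 4πr² = 4π × (0.0312)² = 0.0122 m².
From P = εσAT⁴, T = (P / εσA)^(1/4) = (1.75 / (0.74 × 5.67×10⁻⁸ × 0.0122))^(1/4).
T = (3.41×10^9)^(1/4) = 242 K.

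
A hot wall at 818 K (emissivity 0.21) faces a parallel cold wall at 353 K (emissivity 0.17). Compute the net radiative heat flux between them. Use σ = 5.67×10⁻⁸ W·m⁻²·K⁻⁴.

For two large parallel gray plates, q = σ(T₁⁴ − T₂⁴) / (1/ε₁ + 1/ε₂ − 1).
1/ε₁ + 1/ε₂ − 1 = 1/0.21 + 1/0.17 − 1 = 9.644.
T₁⁴ − T₂⁴ = 4.48×10^11 − 1.55×10^10 = 4.32×10^11 K⁴.
q = 5.67×10⁻⁸ × 4.32×10^11 / 9.644 = 2540 W/m².

q ≈ 2540 W/m²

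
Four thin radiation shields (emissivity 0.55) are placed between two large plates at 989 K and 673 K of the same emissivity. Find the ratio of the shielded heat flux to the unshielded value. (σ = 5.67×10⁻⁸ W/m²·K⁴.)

With N identical shields there are N+1 = 5 gaps in series, each with the same radiative resistance, so the flux falls to 1/(N+1) of its unshielded value.

ratio ≈ 0.200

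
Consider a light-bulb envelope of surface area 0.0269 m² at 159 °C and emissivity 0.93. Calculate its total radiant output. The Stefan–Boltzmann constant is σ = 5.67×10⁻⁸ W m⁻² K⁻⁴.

159 °C = 432 K.
P = εσAT⁴ = 0.93 × 5.67×10⁻⁸ × 0.0269 × (432)⁴ = 0.93 × 5.67×10⁻⁸ × 0.0269 × 3.48×10^10.
P = 49.4 W.

P ≈ 49.4 W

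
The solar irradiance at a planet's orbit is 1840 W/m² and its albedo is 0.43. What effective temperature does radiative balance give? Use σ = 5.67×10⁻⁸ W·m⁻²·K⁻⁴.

T ≈ 261 K

Power absorbed = (1−a)S·πR²; power emitted = 4πR²σT⁴. Equating and cancelling πR²:
T = ((1−a)S / 4σ)^(1/4) = (1050 / (4 × 5.67×10⁻⁸))^(1/4) = (4.62×10^9)^(1/4).
T = 261 K.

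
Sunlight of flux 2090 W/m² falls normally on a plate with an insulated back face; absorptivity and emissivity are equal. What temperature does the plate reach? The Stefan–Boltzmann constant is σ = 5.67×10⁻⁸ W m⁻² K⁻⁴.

T ≈ 438 K

Absorbed flux αS = emitted flux εσT⁴ (one radiating face); with α = ε, T = (S/σ)^(1/4).
T = (2090 / 5.67×10⁻⁸)^(1/4) = (3.69×10^10)^(1/4).
T = 438 K.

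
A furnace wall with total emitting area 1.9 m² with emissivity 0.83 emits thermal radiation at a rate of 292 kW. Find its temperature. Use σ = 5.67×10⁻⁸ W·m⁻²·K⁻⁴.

From P = εσAT⁴, T = (P / εσA)^(1/4) = (2.92×10^5 / (0.83 × 5.67×10⁻⁸ × 1.90))^(1/4).
T = (3.27×10^12)^(1/4) = 1340 K.

T ≈ 1340 K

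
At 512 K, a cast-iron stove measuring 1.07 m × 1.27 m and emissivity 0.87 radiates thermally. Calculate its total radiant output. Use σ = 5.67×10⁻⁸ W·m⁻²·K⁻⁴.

A = 1.07 × 1.27 = 1.36 m².
Stefan–Boltzmann: P = εσAT⁴ = 0.87 × 5.67×10⁻⁸ × 1.36 × (512)⁴ = 0.87 × 5.67×10⁻⁸ × 1.36 × 6.87×10^10.
P = 4610 W.

P ≈ 4610 W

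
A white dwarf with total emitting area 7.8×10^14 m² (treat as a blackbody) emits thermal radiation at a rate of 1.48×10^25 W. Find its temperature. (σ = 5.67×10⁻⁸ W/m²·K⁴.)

From P = σAT⁴, T = (P / σA)^(1/4) = (1.48×10^25 / (5.67×10⁻⁸ × 7.80×10^14))^(1/4).
T = (3.35×10^17)^(1/4) = 24100 K.

T ≈ 24100 K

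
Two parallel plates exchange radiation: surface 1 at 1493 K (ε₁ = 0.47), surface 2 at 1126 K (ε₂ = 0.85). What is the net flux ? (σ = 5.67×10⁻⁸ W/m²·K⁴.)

q ≈ 82700 W/m²

For two large parallel gray plates, q = σ(T₁⁴ − T₂⁴) / (1/ε₁ + 1/ε₂ − 1).
1/ε₁ + 1/ε₂ − 1 = 1/0.47 + 1/0.85 − 1 = 2.304.
T₁⁴ − T₂⁴ = 4.97×10^12 − 1.61×10^12 = 3.36×10^12 K⁴.
q = 5.67×10⁻⁸ × 3.36×10^12 / 2.304 = 82700 W/m².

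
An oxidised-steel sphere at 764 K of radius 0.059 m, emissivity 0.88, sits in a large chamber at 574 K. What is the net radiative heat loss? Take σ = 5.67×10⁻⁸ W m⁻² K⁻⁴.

Q ≈ 507 W

A = 4πr² = 4π × (0.059)² = 0.0437 m².
Q = εσA(T⁴ − T_s⁴). T⁴ − T_s⁴ = (764)⁴ − (574)⁴ = 3.41×10^11 − 1.09×10^11 = 2.32×10^11 K⁴.
Q = 0.88 × 5.67×10⁻⁸ × 0.0437 × 2.32×10^11 = 507 W.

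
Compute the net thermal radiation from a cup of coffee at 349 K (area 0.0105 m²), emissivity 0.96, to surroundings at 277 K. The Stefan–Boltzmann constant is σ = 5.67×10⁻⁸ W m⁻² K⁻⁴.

Q ≈ 5.11 W

Q = εσA(T⁴ − T_s⁴). T⁴ − T_s⁴ = (349)⁴ − (277)⁴ = 1.48×10^10 − 5.89×10^9 = 8.95×10^9 K⁴.
Q = 0.96 × 5.67×10⁻⁸ × 0.0105 × 8.95×10^9 = 5.11 W.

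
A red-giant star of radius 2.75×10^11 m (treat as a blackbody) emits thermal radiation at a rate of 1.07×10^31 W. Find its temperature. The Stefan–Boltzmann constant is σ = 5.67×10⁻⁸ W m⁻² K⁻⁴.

A = 4πr² = 4π × (2.75×10^11)² = 9.50×10^23 m².
From P = σAT⁴, T = (P / σA)^(1/4) = (1.07×10^31 / (5.67×10⁻⁸ × 9.50×10^23))^(1/4).
T = (1.99×10^14)^(1/4) = 3750 K.

T ≈ 3750 K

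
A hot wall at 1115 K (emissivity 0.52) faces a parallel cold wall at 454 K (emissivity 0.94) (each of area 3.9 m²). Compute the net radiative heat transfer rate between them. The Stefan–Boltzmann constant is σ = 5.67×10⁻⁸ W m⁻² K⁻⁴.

Q ≈ 1.67×10^5 W

For two large parallel gray plates, q = σ(T₁⁴ − T₂⁴) / (1/ε₁ + 1/ε₂ − 1).
1/ε₁ + 1/ε₂ − 1 = 1/0.52 + 1/0.94 − 1 = 1.987.
T₁⁴ − T₂⁴ = 1.55×10^12 − 4.25×10^10 = 1.50×10^12 K⁴.
q = 5.67×10⁻⁸ × 1.50×10^12 / 1.987 = 42900 W/m².
Q = q·A = 42900 × 3.9 = 1.67×10^5 W.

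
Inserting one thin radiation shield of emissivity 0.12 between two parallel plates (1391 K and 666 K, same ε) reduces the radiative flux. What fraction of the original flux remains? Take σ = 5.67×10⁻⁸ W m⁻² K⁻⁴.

With N identical shields there are N+1 = 2 gaps in series, each with the same radiative resistance, so the flux falls to 1/(N+1) of its unshielded value.

ratio ≈ 0.500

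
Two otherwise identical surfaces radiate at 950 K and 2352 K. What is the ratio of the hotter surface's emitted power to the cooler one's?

ratio ≈ 37.6

P ∝ T⁴, so the ratio is (2352/950)⁴ = (2.476)⁴ = 37.6.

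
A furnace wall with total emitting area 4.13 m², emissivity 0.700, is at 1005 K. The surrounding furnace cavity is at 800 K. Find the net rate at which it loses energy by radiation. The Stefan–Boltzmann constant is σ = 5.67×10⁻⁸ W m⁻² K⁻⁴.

Q ≈ 1.00×10^5 W

Q = εσA(T⁴ − T_s⁴). T⁴ − T_s⁴ = (1005)⁴ − (800)⁴ = 1.02×10^12 − 4.10×10^11 = 6.11×10^11 K⁴.
Q = 0.700 × 5.67×10⁻⁸ × 4.13 × 6.11×10^11 = 1.00×10^5 W.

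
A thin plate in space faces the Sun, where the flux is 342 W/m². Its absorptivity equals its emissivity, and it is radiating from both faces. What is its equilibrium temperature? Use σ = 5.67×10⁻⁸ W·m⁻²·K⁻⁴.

T ≈ 234 K

Absorbed flux αS = emitted flux 2εσT⁴ per unit area; with α = ε this gives T = (S/2σ)^(1/4).
T = (342 / (2 × 5.67×10⁻⁸))^(1/4) = (3.02×10^9)^(1/4).
T = 234 K.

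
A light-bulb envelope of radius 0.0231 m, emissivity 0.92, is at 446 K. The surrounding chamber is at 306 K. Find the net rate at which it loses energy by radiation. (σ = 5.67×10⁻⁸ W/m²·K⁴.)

A = 4πr² = 4π × (0.0231)² = 6.71×10^-3 m².
Q = εσA(T⁴ − T_s⁴). T⁴ − T_s⁴ = (446)⁴ − (306)⁴ = 3.96×10^10 − 8.77×10^9 = 3.08×10^10 K⁴.
Q = 0.92 × 5.67×10⁻⁸ × 6.71×10^-3 × 3.08×10^10 = 10.8 W.

Q ≈ 10.8 W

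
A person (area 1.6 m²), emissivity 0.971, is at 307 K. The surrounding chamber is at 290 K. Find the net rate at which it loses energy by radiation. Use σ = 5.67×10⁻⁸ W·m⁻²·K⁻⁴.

Q ≈ 159 W

Q = εσA(T⁴ − T_s⁴). T⁴ − T_s⁴ = (307)⁴ − (290)⁴ = 8.88×10^9 − 7.07×10^9 = 1.81×10^9 K⁴.
Q = 0.971 × 5.67×10⁻⁸ × 1.60 × 1.81×10^9 = 159 W.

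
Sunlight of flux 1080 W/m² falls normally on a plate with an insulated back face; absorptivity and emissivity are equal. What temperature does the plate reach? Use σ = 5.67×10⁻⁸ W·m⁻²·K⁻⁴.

Absorbed flux αS = emitted flux εσT⁴ (one radiating face); with α = ε, T = (S/σ)^(1/4).
T = (1080 / 5.67×10⁻⁸)^(1/4) = (1.90×10^10)^(1/4).
T = 372 K.

T ≈ 372 K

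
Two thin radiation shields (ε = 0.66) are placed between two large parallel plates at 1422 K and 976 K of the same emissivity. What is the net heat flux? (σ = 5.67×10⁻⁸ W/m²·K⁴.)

q ≈ 29600 W/m²

Each of the 3 gaps contributes resistance (2/ε − 1) = 2/0.66 − 1 = 2.030; total = 6.091.
q = σ(T₁⁴ − T₂⁴) / 6.091 = 5.67×10⁻⁸ × 3.18×10^12 / 6.091 = 29600 W/m².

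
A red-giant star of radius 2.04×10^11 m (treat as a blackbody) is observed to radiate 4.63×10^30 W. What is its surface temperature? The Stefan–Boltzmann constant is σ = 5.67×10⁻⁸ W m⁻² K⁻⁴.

T ≈ 3530 K

A = 4πr² = 4π × (2.04×10^11)² = 5.23×10^23 m².
From P = σAT⁴, T = (P / σA)^(1/4) = (4.63×10^30 / (5.67×10⁻⁸ × 5.23×10^23))^(1/4).
T = (1.56×10^14)^(1/4) = 3530 K.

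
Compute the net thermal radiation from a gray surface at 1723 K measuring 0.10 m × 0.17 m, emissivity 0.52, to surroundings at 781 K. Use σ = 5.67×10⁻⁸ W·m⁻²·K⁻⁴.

A = 0.10 × 0.17 = 0.0170 m².
Q = εσA(T⁴ − T_s⁴). T⁴ − T_s⁴ = (1723)⁴ − (781)⁴ = 8.81×10^12 − 3.72×10^11 = 8.44×10^12 K⁴.
Q = 0.52 × 5.67×10⁻⁸ × 0.0170 × 8.44×10^12 = 4230 W.

Q ≈ 4230 W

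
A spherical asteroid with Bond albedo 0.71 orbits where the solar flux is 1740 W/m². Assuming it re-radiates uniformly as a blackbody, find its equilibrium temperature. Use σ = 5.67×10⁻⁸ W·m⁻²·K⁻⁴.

T ≈ 217 K

Power absorbed = (1−a)S·πR²; power emitted = 4πR²σT⁴. Equating and cancelling πR²:
T = ((1−a)S / 4σ)^(1/4) = (505 / (4 × 5.67×10⁻⁸))^(1/4) = (2.22×10^9)^(1/4).
T = 217 K.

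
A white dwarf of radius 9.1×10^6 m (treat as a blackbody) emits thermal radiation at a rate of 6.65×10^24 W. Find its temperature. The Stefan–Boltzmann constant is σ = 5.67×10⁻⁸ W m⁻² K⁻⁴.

T ≈ 18300 K

A = 4πr² = 4π × (9.1×10^6)² = 1.04×10^15 m².
From P = σAT⁴, T = (P / σA)^(1/4) = (6.65×10^24 / (5.67×10⁻⁸ × 1.04×10^15))^(1/4).
T = (1.13×10^17)^(1/4) = 18300 K.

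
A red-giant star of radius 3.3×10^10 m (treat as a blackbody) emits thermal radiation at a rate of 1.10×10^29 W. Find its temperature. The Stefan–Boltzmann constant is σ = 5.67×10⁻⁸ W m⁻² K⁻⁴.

T ≈ 3450 K

A = 4πr² = 4π × (3.3×10^10)² = 1.37×10^22 m².
From P = σAT⁴, T = (P / σA)^(1/4) = (1.10×10^29 / (5.67×10⁻⁸ × 1.37×10^22))^(1/4).
T = (1.42×10^14)^(1/4) = 3450 K.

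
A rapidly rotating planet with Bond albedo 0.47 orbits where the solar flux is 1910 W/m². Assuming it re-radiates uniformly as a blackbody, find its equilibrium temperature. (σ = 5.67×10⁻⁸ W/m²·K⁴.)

Power absorbed = (1−a)S·πR²; power emitted = 4πR²σT⁴. Equating and cancelling πR²:
T = ((1−a)S / 4σ)^(1/4) = (1010 / (4 × 5.67×10⁻⁸))^(1/4) = (4.46×10^9)^(1/4).
T = 258 K.

T ≈ 258 K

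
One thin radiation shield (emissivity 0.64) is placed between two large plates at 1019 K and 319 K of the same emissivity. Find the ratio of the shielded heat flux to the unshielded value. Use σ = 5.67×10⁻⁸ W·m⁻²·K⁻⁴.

ratio ≈ 0.500

With N identical shields there are N+1 = 2 gaps in series, each with the same radiative resistance, so the flux falls to 1/(N+1) of its unshielded value.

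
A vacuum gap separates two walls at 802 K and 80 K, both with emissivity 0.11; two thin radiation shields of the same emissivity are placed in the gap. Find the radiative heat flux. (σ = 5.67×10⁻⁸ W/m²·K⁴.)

q ≈ 455 W/m²

Each of the 3 gaps contributes resistance (2/ε − 1) = 2/0.11 − 1 = 17.18; total = 51.55.
q = σ(T₁⁴ − T₂⁴) / 51.55 = 5.67×10⁻⁸ × 4.14×10^11 / 51.55 = 455 W/m².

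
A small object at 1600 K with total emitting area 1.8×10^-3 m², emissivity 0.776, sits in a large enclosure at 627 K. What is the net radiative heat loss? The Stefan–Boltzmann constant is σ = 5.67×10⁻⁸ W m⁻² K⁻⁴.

Q ≈ 507 W

Q = εσA(T⁴ − T_s⁴). T⁴ − T_s⁴ = (1600)⁴ − (627)⁴ = 6.55×10^12 − 1.55×10^11 = 6.40×10^12 K⁴.
Q = 0.776 × 5.67×10⁻⁸ × 1.80×10^-3 × 6.40×10^12 = 507 W.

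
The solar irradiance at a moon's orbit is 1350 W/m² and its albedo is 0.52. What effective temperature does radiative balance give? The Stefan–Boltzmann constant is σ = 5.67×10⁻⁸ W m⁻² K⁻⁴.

T ≈ 231 K

Power absorbed = (1−a)S·πR²; power emitted = 4πR²σT⁴. Equating and cancelling πR²:
T = ((1−a)S / 4σ)^(1/4) = (648 / (4 × 5.67×10⁻⁸))^(1/4) = (2.86×10^9)^(1/4).
T = 231 K.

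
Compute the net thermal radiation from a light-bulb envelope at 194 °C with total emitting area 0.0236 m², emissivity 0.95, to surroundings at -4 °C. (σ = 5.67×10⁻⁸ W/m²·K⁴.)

Convert: 194 °C = 467 K; -4 °C = 269 K.
Q = εσA(T⁴ − T_s⁴). T⁴ − T_s⁴ = (467)⁴ − (269)⁴ = 4.76×10^10 − 5.24×10^9 = 4.23×10^10 K⁴.
Q = 0.95 × 5.67×10⁻⁸ × 0.0236 × 4.23×10^10 = 53.8 W.

Q ≈ 53.8 W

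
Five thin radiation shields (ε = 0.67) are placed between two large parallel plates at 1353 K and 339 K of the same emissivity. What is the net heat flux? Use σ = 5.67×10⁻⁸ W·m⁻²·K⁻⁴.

Each of the 6 gaps contributes resistance (2/ε − 1) = 2/0.67 − 1 = 1.985; total = 11.91.
q = σ(T₁⁴ − T₂⁴) / 11.91 = 5.67×10⁻⁸ × 3.34×10^12 / 11.91 = 15900 W/m².

q ≈ 15900 W/m²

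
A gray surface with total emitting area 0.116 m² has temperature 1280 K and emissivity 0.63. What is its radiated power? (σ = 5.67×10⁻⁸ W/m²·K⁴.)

P = εσAT⁴ = 0.63 × 5.67×10⁻⁸ × 0.116 × (1280)⁴ = 0.63 × 5.67×10⁻⁸ × 0.116 × 2.68×10^12.
P = 11100 W.

P ≈ 11100 W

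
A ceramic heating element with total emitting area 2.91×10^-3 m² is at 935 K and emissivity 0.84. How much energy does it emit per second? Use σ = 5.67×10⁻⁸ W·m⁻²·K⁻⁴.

P ≈ 106 W

Stefan–Boltzmann: P = εσAT⁴ = 0.84 × 5.67×10⁻⁸ × 2.91×10^-3 × (935)⁴ = 0.84 × 5.67×10⁻⁸ × 2.91×10^-3 × 7.64×10^11.
P = 106 W.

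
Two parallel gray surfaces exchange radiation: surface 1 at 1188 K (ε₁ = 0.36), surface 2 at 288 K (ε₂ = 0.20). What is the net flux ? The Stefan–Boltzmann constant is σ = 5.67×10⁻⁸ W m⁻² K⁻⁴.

For two large parallel gray plates, q = σ(T₁⁴ − T₂⁴) / (1/ε₁ + 1/ε₂ − 1).
1/ε₁ + 1/ε₂ − 1 = 1/0.36 + 1/0.20 − 1 = 6.778.
T₁⁴ − T₂⁴ = 1.99×10^12 − 6.88×10^9 = 1.99×10^12 K⁴.
q = 5.67×10⁻⁸ × 1.99×10^12 / 6.778 = 16600 W/m².

q ≈ 16600 W/m²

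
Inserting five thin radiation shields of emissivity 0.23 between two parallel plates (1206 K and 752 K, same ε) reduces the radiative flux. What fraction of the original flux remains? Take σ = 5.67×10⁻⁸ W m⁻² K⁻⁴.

ratio ≈ 0.167

With N identical shields there are N+1 = 6 gaps in series, each with the same radiative resistance, so the flux falls to 1/(N+1) of its unshielded value.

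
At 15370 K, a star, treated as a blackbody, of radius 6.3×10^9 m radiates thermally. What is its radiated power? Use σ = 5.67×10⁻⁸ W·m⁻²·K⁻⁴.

P ≈ 1.58×10^30 W

A = 4πr² = 4π × (6.3×10^9)² = 4.99×10^20 m².
P = σAT⁴ = 5.67×10⁻⁸ × 4.99×10^20 × (15370)⁴ = 5.67×10⁻⁸ × 4.99×10^20 × 5.58×10^16.
P = 1.58×10^30 W.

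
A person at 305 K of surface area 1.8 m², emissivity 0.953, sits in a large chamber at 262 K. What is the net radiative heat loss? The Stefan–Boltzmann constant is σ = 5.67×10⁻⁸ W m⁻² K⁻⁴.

Q = εσA(T⁴ − T_s⁴). T⁴ − T_s⁴ = (305)⁴ − (262)⁴ = 8.65×10^9 − 4.71×10^9 = 3.94×10^9 K⁴.
Q = 0.953 × 5.67×10⁻⁸ × 1.80 × 3.94×10^9 = 383 W.

Q ≈ 383 W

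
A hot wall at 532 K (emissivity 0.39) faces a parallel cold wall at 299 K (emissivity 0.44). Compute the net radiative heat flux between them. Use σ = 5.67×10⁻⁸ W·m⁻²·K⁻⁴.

q ≈ 1070 W/m²

For two large parallel gray plates, q = σ(T₁⁴ − T₂⁴) / (1/ε₁ + 1/ε₂ − 1).
1/ε₁ + 1/ε₂ − 1 = 1/0.39 + 1/0.44 − 1 = 3.837.
T₁⁴ − T₂⁴ = 8.01×10^10 − 7.99×10^9 = 7.21×10^10 K⁴.
q = 5.67×10⁻⁸ × 7.21×10^10 / 3.837 = 1070 W/m².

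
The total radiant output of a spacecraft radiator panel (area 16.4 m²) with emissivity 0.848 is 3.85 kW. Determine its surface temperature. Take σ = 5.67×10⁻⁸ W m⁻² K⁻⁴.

From P = εσAT⁴, T = (P / εσA)^(1/4) = (3850 / (0.848 × 5.67×10⁻⁸ × 16.4))^(1/4).
T = (4.88×10^9)^(1/4) = 264 K.

T ≈ 264 K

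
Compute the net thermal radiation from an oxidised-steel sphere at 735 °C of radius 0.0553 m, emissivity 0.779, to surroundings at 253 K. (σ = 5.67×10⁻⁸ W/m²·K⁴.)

A = 4πr² = 4π × (0.0553)² = 0.0384 m².
Convert: 735 °C = 1008 K.
Q = εσA(T⁴ − T_s⁴). T⁴ − T_s⁴ = (1008)⁴ − (253)⁴ = 1.03×10^12 − 4.10×10^9 = 1.03×10^12 K⁴.
Q = 0.779 × 5.67×10⁻⁸ × 0.0384 × 1.03×10^12 = 1750 W.

Q ≈ 1750 W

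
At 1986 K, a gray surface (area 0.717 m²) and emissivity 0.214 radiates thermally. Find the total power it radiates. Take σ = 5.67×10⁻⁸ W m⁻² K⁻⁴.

Stefan–Boltzmann: P = εσAT⁴ = 0.214 × 5.67×10⁻⁸ × 0.717 × (1986)⁴ = 0.214 × 5.67×10⁻⁸ × 0.717 × 1.56×10^13.
P = 1.35×10^5 W.

P ≈ 1.35×10^5 W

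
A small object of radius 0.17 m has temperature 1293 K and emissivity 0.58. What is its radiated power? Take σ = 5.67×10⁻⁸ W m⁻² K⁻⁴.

P ≈ 33400 W

A = 4πr² = 4π × (0.17)² = 0.363 m².
P = εσAT⁴ = 0.58 × 5.67×10⁻⁸ × 0.363 × (1293)⁴ = 0.58 × 5.67×10⁻⁸ × 0.363 × 2.80×10^12.
P = 33400 W.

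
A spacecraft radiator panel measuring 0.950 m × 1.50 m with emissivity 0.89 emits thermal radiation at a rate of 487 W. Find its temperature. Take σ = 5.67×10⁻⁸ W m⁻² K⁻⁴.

T ≈ 287 K

A = 0.950 × 1.50 = 1.42 m².
From P = εσAT⁴, T = (P / εσA)^(1/4) = (487 / (0.89 × 5.67×10⁻⁸ × 1.42))^(1/4).
T = (6.77×10^9)^(1/4) = 287 K.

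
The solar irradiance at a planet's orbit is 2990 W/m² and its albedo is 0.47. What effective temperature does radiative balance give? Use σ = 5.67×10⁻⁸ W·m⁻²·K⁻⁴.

Power absorbed = (1−a)S·πR²; power emitted = 4πR²σT⁴. Equating and cancelling πR²:
T = ((1−a)S / 4σ)^(1/4) = (1580 / (4 × 5.67×10⁻⁸))^(1/4) = (6.99×10^9)^(1/4).
T = 289 K.

T ≈ 289 K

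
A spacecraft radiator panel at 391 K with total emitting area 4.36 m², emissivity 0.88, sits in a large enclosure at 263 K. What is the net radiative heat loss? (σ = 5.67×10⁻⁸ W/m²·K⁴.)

Q ≈ 4040 W

Q = εσA(T⁴ − T_s⁴). T⁴ − T_s⁴ = (391)⁴ − (263)⁴ = 2.34×10^10 − 4.78×10^9 = 1.86×10^10 K⁴.
Q = 0.88 × 5.67×10⁻⁸ × 4.36 × 1.86×10^10 = 4040 W.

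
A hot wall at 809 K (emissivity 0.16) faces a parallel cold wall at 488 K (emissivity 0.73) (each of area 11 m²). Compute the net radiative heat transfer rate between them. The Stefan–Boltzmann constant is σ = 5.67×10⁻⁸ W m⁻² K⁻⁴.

For two large parallel gray plates, q = σ(T₁⁴ − T₂⁴) / (1/ε₁ + 1/ε₂ − 1).
1/ε₁ + 1/ε₂ − 1 = 1/0.16 + 1/0.73 − 1 = 6.620.
T₁⁴ − T₂⁴ = 4.28×10^11 − 5.67×10^10 = 3.72×10^11 K⁴.
q = 5.67×10⁻⁸ × 3.72×10^11 / 6.620 = 3180 W/m².
Q = q·A = 3180 × 11 = 35000 W.

Q ≈ 35000 W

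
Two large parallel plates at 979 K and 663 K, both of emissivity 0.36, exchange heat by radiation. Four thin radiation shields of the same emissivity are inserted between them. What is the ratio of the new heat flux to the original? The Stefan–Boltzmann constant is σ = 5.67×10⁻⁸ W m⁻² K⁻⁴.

ratio ≈ 0.200

With N identical shields there are N+1 = 5 gaps in series, each with the same radiative resistance, so the flux falls to 1/(N+1) of its unshielded value.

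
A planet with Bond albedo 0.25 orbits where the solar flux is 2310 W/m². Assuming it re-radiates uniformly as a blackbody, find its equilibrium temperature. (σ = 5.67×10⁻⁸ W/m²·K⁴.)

Power absorbed = (1−a)S·πR²; power emitted = 4πR²σT⁴. Equating and cancelling πR²:
T = ((1−a)S / 4σ)^(1/4) = (1730 / (4 × 5.67×10⁻⁸))^(1/4) = (7.64×10^9)^(1/4).
T = 296 K.

T ≈ 296 K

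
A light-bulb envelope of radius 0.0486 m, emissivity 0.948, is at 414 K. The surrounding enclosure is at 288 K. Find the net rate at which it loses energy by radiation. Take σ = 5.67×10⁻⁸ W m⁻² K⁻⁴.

A = 4πr² = 4π × (0.0486)² = 0.0297 m².
Q = εσA(T⁴ − T_s⁴). T⁴ − T_s⁴ = (414)⁴ − (288)⁴ = 2.94×10^10 − 6.88×10^9 = 2.25×10^10 K⁴.
Q = 0.948 × 5.67×10⁻⁸ × 0.0297 × 2.25×10^10 = 35.9 W.

Q ≈ 35.9 W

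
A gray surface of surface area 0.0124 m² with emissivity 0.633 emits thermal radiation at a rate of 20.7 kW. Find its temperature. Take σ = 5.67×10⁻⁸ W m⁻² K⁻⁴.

T ≈ 2610 K

From P = εσAT⁴, T = (P / εσA)^(1/4) = (20700 / (0.633 × 5.67×10⁻⁸ × 0.0124))^(1/4).
T = (4.65×10^13)^(1/4) = 2610 K.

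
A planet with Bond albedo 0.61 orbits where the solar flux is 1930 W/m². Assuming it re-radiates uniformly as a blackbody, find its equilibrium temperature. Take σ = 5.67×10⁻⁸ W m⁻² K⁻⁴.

T ≈ 240 K

Power absorbed = (1−a)S·πR²; power emitted = 4πR²σT⁴. Equating and cancelling πR²:
T = ((1−a)S / 4σ)^(1/4) = (753 / (4 × 5.67×10⁻⁸))^(1/4) = (3.32×10^9)^(1/4).
T = 240 K.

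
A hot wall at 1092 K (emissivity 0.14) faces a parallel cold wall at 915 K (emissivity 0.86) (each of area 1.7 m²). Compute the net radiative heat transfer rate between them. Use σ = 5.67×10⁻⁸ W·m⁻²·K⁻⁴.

For two large parallel gray plates, q = σ(T₁⁴ − T₂⁴) / (1/ε₁ + 1/ε₂ − 1).
1/ε₁ + 1/ε₂ − 1 = 1/0.14 + 1/0.86 − 1 = 7.306.
T₁⁴ − T₂⁴ = 1.42×10^12 − 7.01×10^11 = 7.21×10^11 K⁴.
q = 5.67×10⁻⁸ × 7.21×10^11 / 7.306 = 5600 W/m².
Q = q·A = 5600 × 1.7 = 9510 W.

Q ≈ 9510 W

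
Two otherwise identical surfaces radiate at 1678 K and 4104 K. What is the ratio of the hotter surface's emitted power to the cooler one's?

P ∝ T⁴, so the ratio is (4104/1678)⁴ = (2.446)⁴ = 35.8.

ratio ≈ 35.8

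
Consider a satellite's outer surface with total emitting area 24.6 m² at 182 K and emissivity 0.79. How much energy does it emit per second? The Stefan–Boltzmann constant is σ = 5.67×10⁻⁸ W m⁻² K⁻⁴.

P = εσAT⁴ = 0.79 × 5.67×10⁻⁸ × 24.6 × (182)⁴ = 0.79 × 5.67×10⁻⁸ × 24.6 × 1.10×10^9.
P = 1210 W.

P ≈ 1210 W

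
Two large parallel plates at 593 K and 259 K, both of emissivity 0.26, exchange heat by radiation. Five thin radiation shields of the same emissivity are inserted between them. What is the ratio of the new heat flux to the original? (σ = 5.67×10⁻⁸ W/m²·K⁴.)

With N identical shields there are N+1 = 6 gaps in series, each with the same radiative resistance, so the flux falls to 1/(N+1) of its unshielded value.

ratio ≈ 0.167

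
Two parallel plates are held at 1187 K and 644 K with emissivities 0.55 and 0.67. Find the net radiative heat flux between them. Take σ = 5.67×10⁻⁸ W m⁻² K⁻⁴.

For two large parallel gray plates, q = σ(T₁⁴ − T₂⁴) / (1/ε₁ + 1/ε₂ − 1).
1/ε₁ + 1/ε₂ − 1 = 1/0.55 + 1/0.67 − 1 = 2.311.
T₁⁴ − T₂⁴ = 1.99×10^12 − 1.72×10^11 = 1.81×10^12 K⁴.
q = 5.67×10⁻⁸ × 1.81×10^12 / 2.311 = 44500 W/m².

q ≈ 44500 W/m²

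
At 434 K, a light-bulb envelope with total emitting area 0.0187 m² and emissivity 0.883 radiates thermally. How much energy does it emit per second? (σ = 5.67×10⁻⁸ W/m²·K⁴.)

P ≈ 33.2 W

P = εσAT⁴ = 0.883 × 5.67×10⁻⁸ × 0.0187 × (434)⁴ = 0.883 × 5.67×10⁻⁸ × 0.0187 × 3.55×10^10.
P = 33.2 W.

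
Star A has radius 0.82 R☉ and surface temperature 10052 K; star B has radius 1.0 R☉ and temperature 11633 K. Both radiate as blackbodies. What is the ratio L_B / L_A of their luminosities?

L = 4πR²σT⁴ ∝ R²T⁴, so L_B/L_A = (1.0/0.82)² × (11633/10052)⁴ = 1.49 × 1.79 = 2.67.

L_B/L_A ≈ 2.67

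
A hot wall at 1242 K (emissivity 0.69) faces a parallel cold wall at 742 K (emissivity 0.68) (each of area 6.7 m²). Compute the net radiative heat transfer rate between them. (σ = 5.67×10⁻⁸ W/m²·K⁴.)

Q ≈ 4.11×10^5 W

For two large parallel gray plates, q = σ(T₁⁴ − T₂⁴) / (1/ε₁ + 1/ε₂ − 1).
1/ε₁ + 1/ε₂ − 1 = 1/0.69 + 1/0.68 − 1 = 1.920.
T₁⁴ − T₂⁴ = 2.38×10^12 − 3.03×10^11 = 2.08×10^12 K⁴.
q = 5.67×10⁻⁸ × 2.08×10^12 / 1.920 = 61300 W/m².
Q = q·A = 61300 × 6.7 = 4.11×10^5 W.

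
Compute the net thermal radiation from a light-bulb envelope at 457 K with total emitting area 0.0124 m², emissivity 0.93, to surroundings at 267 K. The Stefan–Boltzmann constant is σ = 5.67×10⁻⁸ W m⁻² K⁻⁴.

Q ≈ 25.2 W

Q = εσA(T⁴ − T_s⁴). T⁴ − T_s⁴ = (457)⁴ − (267)⁴ = 4.36×10^10 − 5.08×10^9 = 3.85×10^10 K⁴.
Q = 0.93 × 5.67×10⁻⁸ × 0.0124 × 3.85×10^10 = 25.2 W.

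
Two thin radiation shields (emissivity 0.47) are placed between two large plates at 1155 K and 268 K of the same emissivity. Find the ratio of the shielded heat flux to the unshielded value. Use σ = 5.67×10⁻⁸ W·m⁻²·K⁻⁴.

ratio ≈ 0.333

With N identical shields there are N+1 = 3 gaps in series, each with the same radiative resistance, so the flux falls to 1/(N+1) of its unshielded value.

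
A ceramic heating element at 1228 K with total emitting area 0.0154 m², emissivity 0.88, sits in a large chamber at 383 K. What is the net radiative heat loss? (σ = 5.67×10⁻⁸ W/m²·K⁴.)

Q ≈ 1730 W

Q = εσA(T⁴ − T_s⁴). T⁴ − T_s⁴ = (1228)⁴ − (383)⁴ = 2.27×10^12 − 2.15×10^10 = 2.25×10^12 K⁴.
Q = 0.88 × 5.67×10⁻⁸ × 0.0154 × 2.25×10^12 = 1730 W.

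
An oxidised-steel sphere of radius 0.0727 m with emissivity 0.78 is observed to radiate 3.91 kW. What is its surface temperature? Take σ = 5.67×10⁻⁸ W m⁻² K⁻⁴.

T ≈ 1070 K

A = 4πr² = 4π × (0.0727)² = 0.0664 m².
From P = εσAT⁴, T = (P / εσA)^(1/4) = (3910 / (0.78 × 5.67×10⁻⁸ × 0.0664))^(1/4).
T = (1.33×10^12)^(1/4) = 1070 K.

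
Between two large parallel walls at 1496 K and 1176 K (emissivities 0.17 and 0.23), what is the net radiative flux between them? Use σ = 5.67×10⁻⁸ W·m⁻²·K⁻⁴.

For two large parallel gray plates, q = σ(T₁⁴ − T₂⁴) / (1/ε₁ + 1/ε₂ − 1).
1/ε₁ + 1/ε₂ − 1 = 1/0.17 + 1/0.23 − 1 = 9.230.
T₁⁴ − T₂⁴ = 5.01×10^12 − 1.91×10^12 = 3.10×10^12 K⁴.
q = 5.67×10⁻⁸ × 3.10×10^12 / 9.230 = 19000 W/m².

q ≈ 19000 W/m²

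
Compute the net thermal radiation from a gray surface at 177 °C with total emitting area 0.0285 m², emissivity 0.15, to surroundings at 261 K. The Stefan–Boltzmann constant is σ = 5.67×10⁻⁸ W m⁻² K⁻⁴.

Convert: 177 °C = 450 K.
Q = εσA(T⁴ − T_s⁴). T⁴ − T_s⁴ = (450)⁴ − (261)⁴ = 4.10×10^10 − 4.64×10^9 = 3.64×10^10 K⁴.
Q = 0.15 × 5.67×10⁻⁸ × 0.0285 × 3.64×10^10 = 8.81 W.

Q ≈ 8.81 W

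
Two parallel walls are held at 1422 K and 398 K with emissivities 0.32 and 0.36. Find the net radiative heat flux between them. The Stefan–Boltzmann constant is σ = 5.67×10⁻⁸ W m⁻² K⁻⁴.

q ≈ 47000 W/m²

For two large parallel gray plates, q = σ(T₁⁴ − T₂⁴) / (1/ε₁ + 1/ε₂ − 1).
1/ε₁ + 1/ε₂ − 1 = 1/0.32 + 1/0.36 − 1 = 4.903.
T₁⁴ − T₂⁴ = 4.09×10^12 − 2.51×10^10 = 4.06×10^12 K⁴.
q = 5.67×10⁻⁸ × 4.06×10^12 / 4.903 = 47000 W/m².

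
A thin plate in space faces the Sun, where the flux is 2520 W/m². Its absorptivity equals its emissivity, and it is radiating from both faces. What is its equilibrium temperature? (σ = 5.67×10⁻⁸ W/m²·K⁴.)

T ≈ 386 K

Absorbed flux αS = emitted flux 2εσT⁴ per unit area; with α = ε this gives T = (S/2σ)^(1/4).
T = (2520 / (2 × 5.67×10⁻⁸))^(1/4) = (2.22×10^10)^(1/4).
T = 386 K.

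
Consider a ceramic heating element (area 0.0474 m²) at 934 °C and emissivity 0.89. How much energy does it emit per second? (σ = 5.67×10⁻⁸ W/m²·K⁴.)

934 °C = 1207 K.
P = εσAT⁴ = 0.89 × 5.67×10⁻⁸ × 0.0474 × (1207)⁴ = 0.89 × 5.67×10⁻⁸ × 0.0474 × 2.12×10^12.
P = 5080 W.

P ≈ 5080 W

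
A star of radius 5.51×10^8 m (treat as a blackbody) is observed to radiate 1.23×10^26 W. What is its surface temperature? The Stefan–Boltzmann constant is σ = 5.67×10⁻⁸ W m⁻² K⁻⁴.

T ≈ 4880 K

A = 4πr² = 4π × (5.51×10^8)² = 3.82×10^18 m².
From P = σAT⁴, T = (P / σA)^(1/4) = (1.23×10^26 / (5.67×10⁻⁸ × 3.82×10^18))^(1/4).
T = (5.69×10^14)^(1/4) = 4880 K.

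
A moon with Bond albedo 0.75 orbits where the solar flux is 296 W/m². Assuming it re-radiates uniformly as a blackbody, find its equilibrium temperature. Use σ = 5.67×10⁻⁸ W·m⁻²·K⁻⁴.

T ≈ 134 K

Power absorbed = (1−a)S·πR²; power emitted = 4πR²σT⁴. Equating and cancelling πR²:
T = ((1−a)S / 4σ)^(1/4) = (74.0 / (4 × 5.67×10⁻⁸))^(1/4) = (3.26×10^8)^(1/4).
T = 134 K.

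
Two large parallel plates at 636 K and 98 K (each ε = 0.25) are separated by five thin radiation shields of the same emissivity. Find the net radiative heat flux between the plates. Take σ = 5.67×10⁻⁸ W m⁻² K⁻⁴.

Each of the 6 gaps contributes resistance (2/ε − 1) = 2/0.25 − 1 = 7.000; total = 42.00.
q = σ(T₁⁴ − T₂⁴) / 42.00 = 5.67×10⁻⁸ × 1.64×10^11 / 42.00 = 221 W/m².

q ≈ 221 W/m²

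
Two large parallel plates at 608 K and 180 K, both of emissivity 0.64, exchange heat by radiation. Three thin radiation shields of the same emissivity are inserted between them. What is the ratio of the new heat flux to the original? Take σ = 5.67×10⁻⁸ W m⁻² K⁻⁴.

ratio ≈ 0.250

With N identical shields there are N+1 = 4 gaps in series, each with the same radiative resistance, so the flux falls to 1/(N+1) of its unshielded value.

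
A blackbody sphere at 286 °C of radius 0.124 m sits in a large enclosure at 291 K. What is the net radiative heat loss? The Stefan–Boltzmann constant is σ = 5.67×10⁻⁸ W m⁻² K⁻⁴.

Q ≈ 991 W

A = 4πr² = 4π × (0.124)² = 0.193 m².
Convert: 286 °C = 559 K.
Q = σA(T⁴ − T_s⁴). T⁴ − T_s⁴ = (559)⁴ − (291)⁴ = 9.76×10^10 − 7.17×10^9 = 9.05×10^10 K⁴.
Q = 5.67×10⁻⁸ × 0.193 × 9.05×10^10 = 991 W.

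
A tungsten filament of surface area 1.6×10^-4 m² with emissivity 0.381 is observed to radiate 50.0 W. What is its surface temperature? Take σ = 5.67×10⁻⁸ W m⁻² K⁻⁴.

From P = εσAT⁴, T = (P / εσA)^(1/4) = (50.0 / (0.381 × 5.67×10⁻⁸ × 1.60×10^-4))^(1/4).
T = (1.45×10^13)^(1/4) = 1950 K.

T ≈ 1950 K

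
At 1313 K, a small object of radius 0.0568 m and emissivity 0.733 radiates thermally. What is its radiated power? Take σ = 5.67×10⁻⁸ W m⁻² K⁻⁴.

A = 4πr² = 4π × (0.0568)² = 0.0405 m².
P = εσAT⁴ = 0.733 × 5.67×10⁻⁸ × 0.0405 × (1313)⁴ = 0.733 × 5.67×10⁻⁸ × 0.0405 × 2.97×10^12.
P = 5010 W.

P ≈ 5010 W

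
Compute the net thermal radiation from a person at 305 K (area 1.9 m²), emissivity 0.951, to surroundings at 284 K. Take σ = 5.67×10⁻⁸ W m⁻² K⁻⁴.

Q ≈ 220 W

Q = εσA(T⁴ − T_s⁴). T⁴ − T_s⁴ = (305)⁴ − (284)⁴ = 8.65×10^9 − 6.51×10^9 = 2.15×10^9 K⁴.
Q = 0.951 × 5.67×10⁻⁸ × 1.90 × 2.15×10^9 = 220 W.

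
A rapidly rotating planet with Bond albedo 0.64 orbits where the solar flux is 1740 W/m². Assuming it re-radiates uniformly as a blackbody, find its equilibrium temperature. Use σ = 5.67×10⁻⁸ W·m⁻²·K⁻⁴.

T ≈ 229 K

Power absorbed = (1−a)S·πR²; power emitted = 4πR²σT⁴. Equating and cancelling πR²:
T = ((1−a)S / 4σ)^(1/4) = (626 / (4 × 5.67×10⁻⁸))^(1/4) = (2.76×10^9)^(1/4).
T = 229 K.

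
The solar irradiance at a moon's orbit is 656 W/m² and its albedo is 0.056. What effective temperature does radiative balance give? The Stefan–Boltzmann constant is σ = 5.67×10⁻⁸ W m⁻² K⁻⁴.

Power absorbed = (1−a)S·πR²; power emitted = 4πR²σT⁴. Equating and cancelling πR²:
T = ((1−a)S / 4σ)^(1/4) = (619 / (4 × 5.67×10⁻⁸))^(1/4) = (2.73×10^9)^(1/4).
T = 229 K.

T ≈ 229 K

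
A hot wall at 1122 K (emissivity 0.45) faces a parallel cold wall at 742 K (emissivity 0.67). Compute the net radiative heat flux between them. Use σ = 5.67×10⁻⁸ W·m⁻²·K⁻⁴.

q ≈ 26800 W/m²

For two large parallel gray plates, q = σ(T₁⁴ − T₂⁴) / (1/ε₁ + 1/ε₂ − 1).
1/ε₁ + 1/ε₂ − 1 = 1/0.45 + 1/0.67 − 1 = 2.715.
T₁⁴ − T₂⁴ = 1.58×10^12 − 3.03×10^11 = 1.28×10^12 K⁴.
q = 5.67×10⁻⁸ × 1.28×10^12 / 2.715 = 26800 W/m².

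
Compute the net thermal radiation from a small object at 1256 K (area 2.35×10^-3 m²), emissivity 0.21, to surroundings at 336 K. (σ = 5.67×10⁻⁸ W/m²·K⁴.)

Q ≈ 69.3 W

Q = εσA(T⁴ − T_s⁴). T⁴ − T_s⁴ = (1256)⁴ − (336)⁴ = 2.49×10^12 − 1.27×10^10 = 2.48×10^12 K⁴.
Q = 0.21 × 5.67×10⁻⁸ × 2.35×10^-3 × 2.48×10^12 = 69.3 W.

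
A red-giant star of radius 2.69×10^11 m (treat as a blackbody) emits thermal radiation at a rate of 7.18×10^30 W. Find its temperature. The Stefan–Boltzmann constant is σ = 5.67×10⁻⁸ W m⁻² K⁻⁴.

T ≈ 3440 K

A = 4πr² = 4π × (2.69×10^11)² = 9.09×10^23 m².
From P = σAT⁴, T = (P / σA)^(1/4) = (7.18×10^30 / (5.67×10⁻⁸ × 9.09×10^23))^(1/4).
T = (1.39×10^14)^(1/4) = 3440 K.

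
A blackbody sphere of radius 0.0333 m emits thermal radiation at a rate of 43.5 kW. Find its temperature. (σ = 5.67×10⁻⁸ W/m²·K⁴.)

T ≈ 2720 K

A = 4πr² = 4π × (0.0333)² = 0.0139 m².
From P = σAT⁴, T = (P / σA)^(1/4) = (43500 / (5.67×10⁻⁸ × 0.0139))^(1/4).
T = (5.51×10^13)^(1/4) = 2720 K.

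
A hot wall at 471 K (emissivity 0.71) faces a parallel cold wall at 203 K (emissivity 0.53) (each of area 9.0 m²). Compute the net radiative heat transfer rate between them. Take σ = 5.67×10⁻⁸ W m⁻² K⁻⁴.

Q ≈ 10600 W

For two large parallel gray plates, q = σ(T₁⁴ − T₂⁴) / (1/ε₁ + 1/ε₂ − 1).
1/ε₁ + 1/ε₂ − 1 = 1/0.71 + 1/0.53 − 1 = 2.295.
T₁⁴ − T₂⁴ = 4.92×10^10 − 1.70×10^9 = 4.75×10^10 K⁴.
q = 5.67×10⁻⁸ × 4.75×10^10 / 2.295 = 1170 W/m².
Q = q·A = 1170 × 9.0 = 10600 W.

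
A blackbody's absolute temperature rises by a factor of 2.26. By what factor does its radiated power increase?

P ∝ T⁴, so the power scales as (2.26)⁴ = 26.1.

factor ≈ 26.1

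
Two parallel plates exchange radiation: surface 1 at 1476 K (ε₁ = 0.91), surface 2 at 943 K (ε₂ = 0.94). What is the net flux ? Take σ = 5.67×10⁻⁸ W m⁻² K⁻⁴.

q ≈ 1.93×10^5 W/m²

For two large parallel gray plates, q = σ(T₁⁴ − T₂⁴) / (1/ε₁ + 1/ε₂ − 1).
1/ε₁ + 1/ε₂ − 1 = 1/0.91 + 1/0.94 − 1 = 1.163.
T₁⁴ − T₂⁴ = 4.75×10^12 − 7.91×10^11 = 3.96×10^12 K⁴.
q = 5.67×10⁻⁸ × 3.96×10^12 / 1.163 = 1.93×10^5 W/m².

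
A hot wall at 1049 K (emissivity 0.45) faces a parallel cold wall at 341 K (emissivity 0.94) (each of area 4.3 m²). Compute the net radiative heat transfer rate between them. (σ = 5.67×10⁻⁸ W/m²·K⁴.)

Q ≈ 1.28×10^5 W

For two large parallel gray plates, q = σ(T₁⁴ − T₂⁴) / (1/ε₁ + 1/ε₂ − 1).
1/ε₁ + 1/ε₂ − 1 = 1/0.45 + 1/0.94 − 1 = 2.286.
T₁⁴ − T₂⁴ = 1.21×10^12 − 1.35×10^10 = 1.20×10^12 K⁴.
q = 5.67×10⁻⁸ × 1.20×10^12 / 2.286 = 29700 W/m².
Q = q·A = 29700 × 4.3 = 1.28×10^5 W.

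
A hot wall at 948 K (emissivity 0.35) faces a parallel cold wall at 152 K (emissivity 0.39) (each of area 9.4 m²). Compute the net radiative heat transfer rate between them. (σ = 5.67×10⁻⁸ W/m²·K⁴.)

Q ≈ 97300 W

For two large parallel gray plates, q = σ(T₁⁴ − T₂⁴) / (1/ε₁ + 1/ε₂ − 1).
1/ε₁ + 1/ε₂ − 1 = 1/0.35 + 1/0.39 − 1 = 4.421.
T₁⁴ − T₂⁴ = 8.08×10^11 − 5.34×10^8 = 8.07×10^11 K⁴.
q = 5.67×10⁻⁸ × 8.07×10^11 / 4.421 = 10400 W/m².
Q = q·A = 10400 × 9.4 = 97300 W.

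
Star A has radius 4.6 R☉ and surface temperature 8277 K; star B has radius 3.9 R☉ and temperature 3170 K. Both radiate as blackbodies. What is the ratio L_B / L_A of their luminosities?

L = 4πR²σT⁴ ∝ R²T⁴, so L_B/L_A = (3.9/4.6)² × (3170/8277)⁴ = 0.719 × 0.0215 = 0.0155.

L_B/L_A ≈ 0.0155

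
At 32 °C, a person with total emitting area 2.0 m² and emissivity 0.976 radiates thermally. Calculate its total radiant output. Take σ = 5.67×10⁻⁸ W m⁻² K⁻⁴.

32 °C = 305 K.
Stefan–Boltzmann: P = εσAT⁴ = 0.976 × 5.67×10⁻⁸ × 2.00 × (305)⁴ = 0.976 × 5.67×10⁻⁸ × 2.00 × 8.65×10^9.
P = 958 W.

P ≈ 958 W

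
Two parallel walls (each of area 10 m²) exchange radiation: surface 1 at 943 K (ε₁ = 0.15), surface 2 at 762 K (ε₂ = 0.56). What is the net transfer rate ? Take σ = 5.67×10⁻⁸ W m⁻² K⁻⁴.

Q ≈ 34500 W

For two large parallel gray plates, q = σ(T₁⁴ − T₂⁴) / (1/ε₁ + 1/ε₂ − 1).
1/ε₁ + 1/ε₂ − 1 = 1/0.15 + 1/0.56 − 1 = 7.452.
T₁⁴ − T₂⁴ = 7.91×10^11 − 3.37×10^11 = 4.54×10^11 K⁴.
q = 5.67×10⁻⁸ × 4.54×10^11 / 7.452 = 3450 W/m².
Q = q·A = 3450 × 10 = 34500 W.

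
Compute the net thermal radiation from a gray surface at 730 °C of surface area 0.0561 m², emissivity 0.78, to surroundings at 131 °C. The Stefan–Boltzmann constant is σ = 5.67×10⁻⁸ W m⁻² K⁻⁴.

Convert: 730 °C = 1003 K; 131 °C = 404 K.
Q = εσA(T⁴ − T_s⁴). T⁴ − T_s⁴ = (1003)⁴ − (404)⁴ = 1.01×10^12 − 2.66×10^10 = 9.85×10^11 K⁴.
Q = 0.78 × 5.67×10⁻⁸ × 0.0561 × 9.85×10^11 = 2440 W.

Q ≈ 2440 W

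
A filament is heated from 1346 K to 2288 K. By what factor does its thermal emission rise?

P ∝ T⁴, so the ratio is (2288/1346)⁴ = (1.700)⁴ = 8.35.

ratio ≈ 8.35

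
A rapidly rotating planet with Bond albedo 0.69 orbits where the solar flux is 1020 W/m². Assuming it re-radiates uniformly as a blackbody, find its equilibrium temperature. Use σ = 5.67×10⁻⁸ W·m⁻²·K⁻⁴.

Power absorbed = (1−a)S·πR²; power emitted = 4πR²σT⁴. Equating and cancelling πR²:
T = ((1−a)S / 4σ)^(1/4) = (316 / (4 × 5.67×10⁻⁸))^(1/4) = (1.39×10^9)^(1/4).
T = 193 K.

T ≈ 193 K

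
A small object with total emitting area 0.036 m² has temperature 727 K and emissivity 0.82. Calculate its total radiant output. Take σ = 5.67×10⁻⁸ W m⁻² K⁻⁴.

Stefan–Boltzmann: P = εσAT⁴ = 0.82 × 5.67×10⁻⁸ × 0.0360 × (727)⁴ = 0.82 × 5.67×10⁻⁸ × 0.0360 × 2.79×10^11.
P = 468 W.

P ≈ 468 W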